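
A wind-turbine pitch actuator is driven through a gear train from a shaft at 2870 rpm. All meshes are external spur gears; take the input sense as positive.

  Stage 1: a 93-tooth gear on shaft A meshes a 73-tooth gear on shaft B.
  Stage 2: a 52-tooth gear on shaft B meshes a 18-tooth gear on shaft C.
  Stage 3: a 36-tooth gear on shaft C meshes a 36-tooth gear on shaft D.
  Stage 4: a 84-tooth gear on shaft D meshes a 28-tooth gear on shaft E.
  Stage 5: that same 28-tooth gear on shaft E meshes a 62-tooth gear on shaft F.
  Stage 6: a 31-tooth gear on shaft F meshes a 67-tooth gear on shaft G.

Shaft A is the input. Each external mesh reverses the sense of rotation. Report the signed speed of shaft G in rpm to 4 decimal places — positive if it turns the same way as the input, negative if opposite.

+6621.3617 rpm (same as input, |ω| = 6621.3617 rpm)

Stage 1 [93T→73T]: ω = 2870.0000×93/73 = 3656.3014 rpm, dir flips to −; running = −3656.3014
Stage 2 [52T→18T]: ω = 3656.3014×52/18 = 10562.6484 rpm, dir flips to +; running = +10562.6484
Stage 3 [36T→36T]: ω = 10562.6484×36/36 = 10562.6484 rpm, dir flips to −; running = −10562.6484
Stage 4 [84T→28T]: ω = 10562.6484×84/28 = 31687.9452 rpm, dir flips to +; running = +31687.9452
Stage 5 [28T→62T]: ω = 31687.9452×28/62 = 14310.6849 rpm, dir flips to −; running = −14310.6849
Stage 6 [31T→67T]: ω = 14310.6849×31/67 = 6621.3617 rpm, dir flips to +; running = +6621.3617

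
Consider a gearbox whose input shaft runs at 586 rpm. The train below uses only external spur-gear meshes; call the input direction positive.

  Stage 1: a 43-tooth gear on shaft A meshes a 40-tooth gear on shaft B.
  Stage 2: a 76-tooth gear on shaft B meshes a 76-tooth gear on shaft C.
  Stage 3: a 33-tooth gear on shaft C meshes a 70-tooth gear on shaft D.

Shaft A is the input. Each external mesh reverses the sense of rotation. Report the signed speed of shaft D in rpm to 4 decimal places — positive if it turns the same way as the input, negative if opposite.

-296.9764 rpm (opposite to input, |ω| = 296.9764 rpm)

Stage 1 [43T→40T]: ω = 586.0000×43/40 = 629.9500 rpm, dir flips to −; running = −629.9500
Stage 2 [76T→76T]: ω = 629.9500×76/76 = 629.9500 rpm, dir flips to +; running = +629.9500
Stage 3 [33T→70T]: ω = 629.9500×33/70 = 296.9764 rpm, dir flips to −; running = −296.9764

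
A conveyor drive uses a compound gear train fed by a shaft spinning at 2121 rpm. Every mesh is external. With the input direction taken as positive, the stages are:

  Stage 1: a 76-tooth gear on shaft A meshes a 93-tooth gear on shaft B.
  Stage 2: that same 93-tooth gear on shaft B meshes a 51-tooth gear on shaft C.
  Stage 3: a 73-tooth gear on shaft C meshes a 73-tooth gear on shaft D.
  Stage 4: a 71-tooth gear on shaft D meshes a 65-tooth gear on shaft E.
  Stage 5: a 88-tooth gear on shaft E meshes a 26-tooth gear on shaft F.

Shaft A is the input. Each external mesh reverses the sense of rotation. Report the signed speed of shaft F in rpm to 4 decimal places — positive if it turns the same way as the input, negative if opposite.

Stage 1 [76T→93T]: ω = 2121.0000×76/93 = 1733.2903 rpm, dir flips to −; running = −1733.2903
Stage 2 [93T→51T]: ω = 1733.2903×93/51 = 3160.7059 rpm, dir flips to +; running = +3160.7059
Stage 3 [73T→73T]: ω = 3160.7059×73/73 = 3160.7059 rpm, dir flips to −; running = −3160.7059
Stage 4 [71T→65T]: ω = 3160.7059×71/65 = 3452.4633 rpm, dir flips to +; running = +3452.4633
Stage 5 [88T→26T]: ω = 3452.4633×88/26 = 11685.2606 rpm, dir flips to −; running = −11685.2606

-11685.2606 rpm (opposite to input, |ω| = 11685.2606 rpm)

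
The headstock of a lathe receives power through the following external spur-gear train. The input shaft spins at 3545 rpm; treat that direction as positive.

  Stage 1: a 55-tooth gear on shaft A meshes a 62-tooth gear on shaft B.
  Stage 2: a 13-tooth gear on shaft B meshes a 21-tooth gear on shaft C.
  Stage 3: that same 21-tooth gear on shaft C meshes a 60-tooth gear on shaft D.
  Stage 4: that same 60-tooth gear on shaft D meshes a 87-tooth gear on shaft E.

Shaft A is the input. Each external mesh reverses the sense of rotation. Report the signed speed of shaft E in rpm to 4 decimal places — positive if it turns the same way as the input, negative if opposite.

Stage 1 [55T→62T]: ω = 3545.0000×55/62 = 3144.7581 rpm, dir flips to −; running = −3144.7581
Stage 2 [13T→21T]: ω = 3144.7581×13/21 = 1946.7550 rpm, dir flips to +; running = +1946.7550
Stage 3 [21T→60T]: ω = 1946.7550×21/60 = 681.3642 rpm, dir flips to −; running = −681.3642
Stage 4 [60T→87T]: ω = 681.3642×60/87 = 469.9064 rpm, dir flips to +; running = +469.9064

+469.9064 rpm (same as input, |ω| = 469.9064 rpm)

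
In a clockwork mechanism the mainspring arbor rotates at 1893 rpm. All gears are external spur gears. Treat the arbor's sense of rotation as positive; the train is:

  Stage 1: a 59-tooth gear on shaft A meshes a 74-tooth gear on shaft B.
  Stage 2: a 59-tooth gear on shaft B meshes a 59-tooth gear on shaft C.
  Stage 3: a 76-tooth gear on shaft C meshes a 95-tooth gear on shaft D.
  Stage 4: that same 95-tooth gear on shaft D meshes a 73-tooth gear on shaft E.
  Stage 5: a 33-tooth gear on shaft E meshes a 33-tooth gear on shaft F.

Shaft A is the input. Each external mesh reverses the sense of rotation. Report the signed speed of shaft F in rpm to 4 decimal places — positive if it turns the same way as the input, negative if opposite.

Stage 1 [59T→74T]: ω = 1893.0000×59/74 = 1509.2838 rpm, dir flips to −; running = −1509.2838
Stage 2 [59T→59T]: ω = 1509.2838×59/59 = 1509.2838 rpm, dir flips to +; running = +1509.2838
Stage 3 [76T→95T]: ω = 1509.2838×76/95 = 1207.4270 rpm, dir flips to −; running = −1207.4270
Stage 4 [95T→73T]: ω = 1207.4270×95/73 = 1571.3091 rpm, dir flips to +; running = +1571.3091
Stage 5 [33T→33T]: ω = 1571.3091×33/33 = 1571.3091 rpm, dir flips to −; running = −1571.3091

-1571.3091 rpm (opposite to input, |ω| = 1571.3091 rpm)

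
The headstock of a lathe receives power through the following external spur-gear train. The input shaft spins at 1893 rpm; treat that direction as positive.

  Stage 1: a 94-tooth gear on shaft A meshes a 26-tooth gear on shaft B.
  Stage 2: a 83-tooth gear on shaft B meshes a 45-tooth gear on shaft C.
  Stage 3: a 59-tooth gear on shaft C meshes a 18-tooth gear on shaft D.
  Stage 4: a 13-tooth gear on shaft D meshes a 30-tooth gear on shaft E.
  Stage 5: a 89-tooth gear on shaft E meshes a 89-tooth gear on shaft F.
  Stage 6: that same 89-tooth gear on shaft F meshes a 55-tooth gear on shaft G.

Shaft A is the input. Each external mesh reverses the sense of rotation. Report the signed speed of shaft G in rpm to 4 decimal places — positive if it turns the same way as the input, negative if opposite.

+29013.4664 rpm (same as input, |ω| = 29013.4664 rpm)

Stage 1 [94T→26T]: ω = 1893.0000×94/26 = 6843.9231 rpm, dir flips to −; running = −6843.9231
Stage 2 [83T→45T]: ω = 6843.9231×83/45 = 12623.2359 rpm, dir flips to +; running = +12623.2359
Stage 3 [59T→18T]: ω = 12623.2359×59/18 = 41376.1621 rpm, dir flips to −; running = −41376.1621
Stage 4 [13T→30T]: ω = 41376.1621×13/30 = 17929.6702 rpm, dir flips to +; running = +17929.6702
Stage 5 [89T→89T]: ω = 17929.6702×89/89 = 17929.6702 rpm, dir flips to −; running = −17929.6702
Stage 6 [89T→55T]: ω = 17929.6702×89/55 = 29013.4664 rpm, dir flips to +; running = +29013.4664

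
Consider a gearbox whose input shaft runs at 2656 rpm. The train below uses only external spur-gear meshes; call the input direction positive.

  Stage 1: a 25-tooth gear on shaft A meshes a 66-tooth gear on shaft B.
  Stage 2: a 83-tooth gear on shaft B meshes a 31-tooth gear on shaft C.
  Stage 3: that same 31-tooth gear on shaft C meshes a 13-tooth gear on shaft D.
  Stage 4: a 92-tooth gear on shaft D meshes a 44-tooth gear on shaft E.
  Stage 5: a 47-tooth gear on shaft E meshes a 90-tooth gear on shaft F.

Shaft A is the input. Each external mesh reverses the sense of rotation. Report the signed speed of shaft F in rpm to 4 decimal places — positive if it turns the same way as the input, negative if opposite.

Stage 1 [25T→66T]: ω = 2656.0000×25/66 = 1006.0606 rpm, dir flips to −; running = −1006.0606
Stage 2 [83T→31T]: ω = 1006.0606×83/31 = 2693.6461 rpm, dir flips to +; running = +2693.6461
Stage 3 [31T→13T]: ω = 2693.6461×31/13 = 6423.3100 rpm, dir flips to −; running = −6423.3100
Stage 4 [92T→44T]: ω = 6423.3100×92/44 = 13430.5573 rpm, dir flips to +; running = +13430.5573
Stage 5 [47T→90T]: ω = 13430.5573×47/90 = 7013.7355 rpm, dir flips to −; running = −7013.7355

-7013.7355 rpm (opposite to input, |ω| = 7013.7355 rpm)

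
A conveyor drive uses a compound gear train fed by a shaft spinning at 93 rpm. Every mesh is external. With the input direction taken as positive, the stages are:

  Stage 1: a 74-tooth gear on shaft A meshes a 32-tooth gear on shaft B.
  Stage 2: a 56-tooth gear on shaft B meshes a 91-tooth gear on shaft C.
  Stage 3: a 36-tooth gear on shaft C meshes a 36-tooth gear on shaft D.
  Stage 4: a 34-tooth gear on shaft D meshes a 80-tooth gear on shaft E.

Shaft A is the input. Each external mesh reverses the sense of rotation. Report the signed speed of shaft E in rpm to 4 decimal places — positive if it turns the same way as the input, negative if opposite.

+56.2471 rpm (same as input, |ω| = 56.2471 rpm)

Stage 1 [74T→32T]: ω = 93.0000×74/32 = 215.0625 rpm, dir flips to −; running = −215.0625
Stage 2 [56T→91T]: ω = 215.0625×56/91 = 132.3462 rpm, dir flips to +; running = +132.3462
Stage 3 [36T→36T]: ω = 132.3462×36/36 = 132.3462 rpm, dir flips to −; running = −132.3462
Stage 4 [34T→80T]: ω = 132.3462×34/80 = 56.2471 rpm, dir flips to +; running = +56.2471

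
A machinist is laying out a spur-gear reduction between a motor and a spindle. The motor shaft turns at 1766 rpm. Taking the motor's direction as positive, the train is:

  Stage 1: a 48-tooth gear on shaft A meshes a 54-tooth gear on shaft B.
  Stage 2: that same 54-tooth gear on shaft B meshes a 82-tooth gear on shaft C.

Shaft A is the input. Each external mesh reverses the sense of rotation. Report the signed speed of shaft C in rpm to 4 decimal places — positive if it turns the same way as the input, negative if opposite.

+1033.7561 rpm (same as input, |ω| = 1033.7561 rpm)

Stage 1 [48T→54T]: ω = 1766.0000×48/54 = 1569.7778 rpm, dir flips to −; running = −1569.7778
Stage 2 [54T→82T]: ω = 1569.7778×54/82 = 1033.7561 rpm, dir flips to +; running = +1033.7561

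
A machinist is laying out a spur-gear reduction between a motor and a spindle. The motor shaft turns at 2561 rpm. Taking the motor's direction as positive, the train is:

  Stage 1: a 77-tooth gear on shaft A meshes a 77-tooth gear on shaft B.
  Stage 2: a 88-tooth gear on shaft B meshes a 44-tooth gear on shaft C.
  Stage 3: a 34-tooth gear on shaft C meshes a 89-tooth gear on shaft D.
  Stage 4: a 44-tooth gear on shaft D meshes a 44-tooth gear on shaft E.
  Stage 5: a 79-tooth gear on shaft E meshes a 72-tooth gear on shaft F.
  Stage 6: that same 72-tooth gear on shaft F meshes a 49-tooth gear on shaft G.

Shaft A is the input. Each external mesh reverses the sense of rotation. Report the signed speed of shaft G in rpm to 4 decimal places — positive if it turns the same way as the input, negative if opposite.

+3154.7104 rpm (same as input, |ω| = 3154.7104 rpm)

Stage 1 [77T→77T]: ω = 2561.0000×77/77 = 2561.0000 rpm, dir flips to −; running = −2561.0000
Stage 2 [88T→44T]: ω = 2561.0000×88/44 = 5122.0000 rpm, dir flips to +; running = +5122.0000
Stage 3 [34T→89T]: ω = 5122.0000×34/89 = 1956.7191 rpm, dir flips to −; running = −1956.7191
Stage 4 [44T→44T]: ω = 1956.7191×44/44 = 1956.7191 rpm, dir flips to +; running = +1956.7191
Stage 5 [79T→72T]: ω = 1956.7191×79/72 = 2146.9557 rpm, dir flips to −; running = −2146.9557
Stage 6 [72T→49T]: ω = 2146.9557×72/49 = 3154.7104 rpm, dir flips to +; running = +3154.7104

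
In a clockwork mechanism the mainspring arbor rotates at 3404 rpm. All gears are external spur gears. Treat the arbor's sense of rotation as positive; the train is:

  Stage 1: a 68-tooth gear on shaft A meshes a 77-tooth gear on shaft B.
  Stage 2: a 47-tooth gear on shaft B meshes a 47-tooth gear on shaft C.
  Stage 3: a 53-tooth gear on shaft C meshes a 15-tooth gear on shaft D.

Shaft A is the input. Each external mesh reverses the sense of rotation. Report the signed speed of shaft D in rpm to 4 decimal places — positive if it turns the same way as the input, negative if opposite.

Stage 1 [68T→77T]: ω = 3404.0000×68/77 = 3006.1299 rpm, dir flips to −; running = −3006.1299
Stage 2 [47T→47T]: ω = 3006.1299×47/47 = 3006.1299 rpm, dir flips to +; running = +3006.1299
Stage 3 [53T→15T]: ω = 3006.1299×53/15 = 10621.6589 rpm, dir flips to −; running = −10621.6589

-10621.6589 rpm (opposite to input, |ω| = 10621.6589 rpm)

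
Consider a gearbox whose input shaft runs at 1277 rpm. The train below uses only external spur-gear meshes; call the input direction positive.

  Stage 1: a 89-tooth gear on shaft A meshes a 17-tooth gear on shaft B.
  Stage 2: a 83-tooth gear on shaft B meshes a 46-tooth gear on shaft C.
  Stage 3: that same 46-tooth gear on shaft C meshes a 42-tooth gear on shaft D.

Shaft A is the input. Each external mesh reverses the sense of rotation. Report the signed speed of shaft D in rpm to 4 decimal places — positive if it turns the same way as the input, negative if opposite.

Stage 1 [89T→17T]: ω = 1277.0000×89/17 = 6685.4706 rpm, dir flips to −; running = −6685.4706
Stage 2 [83T→46T]: ω = 6685.4706×83/46 = 12062.9143 rpm, dir flips to +; running = +12062.9143
Stage 3 [46T→42T]: ω = 12062.9143×46/42 = 13211.7633 rpm, dir flips to −; running = −13211.7633

-13211.7633 rpm (opposite to input, |ω| = 13211.7633 rpm)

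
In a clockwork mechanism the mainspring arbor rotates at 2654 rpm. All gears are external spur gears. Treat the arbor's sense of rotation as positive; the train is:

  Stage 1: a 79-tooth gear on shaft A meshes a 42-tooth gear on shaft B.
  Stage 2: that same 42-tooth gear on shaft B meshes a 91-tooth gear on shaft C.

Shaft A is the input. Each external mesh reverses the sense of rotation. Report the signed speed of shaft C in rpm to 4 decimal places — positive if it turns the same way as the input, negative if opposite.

+2304.0220 rpm (same as input, |ω| = 2304.0220 rpm)

Stage 1 [79T→42T]: ω = 2654.0000×79/42 = 4992.0476 rpm, dir flips to −; running = −4992.0476
Stage 2 [42T→91T]: ω = 4992.0476×42/91 = 2304.0220 rpm, dir flips to +; running = +2304.0220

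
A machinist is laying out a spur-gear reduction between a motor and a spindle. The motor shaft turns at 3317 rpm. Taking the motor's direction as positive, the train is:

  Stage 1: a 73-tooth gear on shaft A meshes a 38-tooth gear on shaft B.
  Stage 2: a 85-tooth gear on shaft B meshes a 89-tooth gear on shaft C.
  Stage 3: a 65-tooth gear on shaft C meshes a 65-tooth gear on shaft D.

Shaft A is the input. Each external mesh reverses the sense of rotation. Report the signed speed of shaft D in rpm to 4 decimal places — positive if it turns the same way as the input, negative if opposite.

Stage 1 [73T→38T]: ω = 3317.0000×73/38 = 6372.1316 rpm, dir flips to −; running = −6372.1316
Stage 2 [85T→89T]: ω = 6372.1316×85/89 = 6085.7436 rpm, dir flips to +; running = +6085.7436
Stage 3 [65T→65T]: ω = 6085.7436×65/65 = 6085.7436 rpm, dir flips to −; running = −6085.7436

-6085.7436 rpm (opposite to input, |ω| = 6085.7436 rpm)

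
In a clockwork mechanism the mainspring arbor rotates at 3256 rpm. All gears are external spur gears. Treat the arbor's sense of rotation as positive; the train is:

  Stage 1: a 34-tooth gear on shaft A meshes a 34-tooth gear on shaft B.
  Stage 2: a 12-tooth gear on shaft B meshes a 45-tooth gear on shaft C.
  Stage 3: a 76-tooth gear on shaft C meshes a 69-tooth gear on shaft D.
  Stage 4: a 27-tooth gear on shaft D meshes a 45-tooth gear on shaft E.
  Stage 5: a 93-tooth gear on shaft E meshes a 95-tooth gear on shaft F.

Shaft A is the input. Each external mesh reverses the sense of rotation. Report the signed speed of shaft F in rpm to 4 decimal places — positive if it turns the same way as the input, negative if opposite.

Stage 1 [34T→34T]: ω = 3256.0000×34/34 = 3256.0000 rpm, dir flips to −; running = −3256.0000
Stage 2 [12T→45T]: ω = 3256.0000×12/45 = 868.2667 rpm, dir flips to +; running = +868.2667
Stage 3 [76T→69T]: ω = 868.2667×76/69 = 956.3517 rpm, dir flips to −; running = −956.3517
Stage 4 [27T→45T]: ω = 956.3517×27/45 = 573.8110 rpm, dir flips to +; running = +573.8110
Stage 5 [93T→95T]: ω = 573.8110×93/95 = 561.7308 rpm, dir flips to −; running = −561.7308

-561.7308 rpm (opposite to input, |ω| = 561.7308 rpm)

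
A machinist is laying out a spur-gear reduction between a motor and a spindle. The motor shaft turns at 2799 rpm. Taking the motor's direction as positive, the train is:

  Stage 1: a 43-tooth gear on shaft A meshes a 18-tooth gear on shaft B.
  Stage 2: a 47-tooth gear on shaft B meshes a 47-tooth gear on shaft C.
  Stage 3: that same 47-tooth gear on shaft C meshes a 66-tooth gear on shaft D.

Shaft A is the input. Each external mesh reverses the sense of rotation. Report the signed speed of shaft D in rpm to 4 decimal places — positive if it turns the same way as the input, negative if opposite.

Stage 1 [43T→18T]: ω = 2799.0000×43/18 = 6686.5000 rpm, dir flips to −; running = −6686.5000
Stage 2 [47T→47T]: ω = 6686.5000×47/47 = 6686.5000 rpm, dir flips to +; running = +6686.5000
Stage 3 [47T→66T]: ω = 6686.5000×47/66 = 4761.5985 rpm, dir flips to −; running = −4761.5985

-4761.5985 rpm (opposite to input, |ω| = 4761.5985 rpm)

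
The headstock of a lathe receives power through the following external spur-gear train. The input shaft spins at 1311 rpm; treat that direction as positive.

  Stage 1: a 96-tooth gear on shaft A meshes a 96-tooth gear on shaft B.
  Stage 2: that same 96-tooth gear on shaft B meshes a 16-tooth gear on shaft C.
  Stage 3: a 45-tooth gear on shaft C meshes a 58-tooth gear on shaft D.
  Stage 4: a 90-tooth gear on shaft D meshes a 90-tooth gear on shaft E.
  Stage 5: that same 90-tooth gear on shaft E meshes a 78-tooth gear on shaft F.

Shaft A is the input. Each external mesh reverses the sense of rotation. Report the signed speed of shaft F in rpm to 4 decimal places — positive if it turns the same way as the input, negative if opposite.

Stage 1 [96T→96T]: ω = 1311.0000×96/96 = 1311.0000 rpm, dir flips to −; running = −1311.0000
Stage 2 [96T→16T]: ω = 1311.0000×96/16 = 7866.0000 rpm, dir flips to +; running = +7866.0000
Stage 3 [45T→58T]: ω = 7866.0000×45/58 = 6102.9310 rpm, dir flips to −; running = −6102.9310
Stage 4 [90T→90T]: ω = 6102.9310×90/90 = 6102.9310 rpm, dir flips to +; running = +6102.9310
Stage 5 [90T→78T]: ω = 6102.9310×90/78 = 7041.8435 rpm, dir flips to −; running = −7041.8435

-7041.8435 rpm (opposite to input, |ω| = 7041.8435 rpm)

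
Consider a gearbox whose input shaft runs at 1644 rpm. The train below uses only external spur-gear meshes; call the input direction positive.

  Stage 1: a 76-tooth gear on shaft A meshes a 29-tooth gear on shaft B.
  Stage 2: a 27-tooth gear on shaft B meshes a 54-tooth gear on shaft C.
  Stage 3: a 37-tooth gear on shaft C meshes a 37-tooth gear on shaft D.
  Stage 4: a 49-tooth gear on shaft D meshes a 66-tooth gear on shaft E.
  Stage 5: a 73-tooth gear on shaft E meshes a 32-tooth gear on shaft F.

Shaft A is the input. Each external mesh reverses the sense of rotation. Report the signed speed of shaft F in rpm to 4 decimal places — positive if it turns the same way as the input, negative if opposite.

-3648.4839 rpm (opposite to input, |ω| = 3648.4839 rpm)

Stage 1 [76T→29T]: ω = 1644.0000×76/29 = 4308.4138 rpm, dir flips to −; running = −4308.4138
Stage 2 [27T→54T]: ω = 4308.4138×27/54 = 2154.2069 rpm, dir flips to +; running = +2154.2069
Stage 3 [37T→37T]: ω = 2154.2069×37/37 = 2154.2069 rpm, dir flips to −; running = −2154.2069
Stage 4 [49T→66T]: ω = 2154.2069×49/66 = 1599.3354 rpm, dir flips to +; running = +1599.3354
Stage 5 [73T→32T]: ω = 1599.3354×73/32 = 3648.4839 rpm, dir flips to −; running = −3648.4839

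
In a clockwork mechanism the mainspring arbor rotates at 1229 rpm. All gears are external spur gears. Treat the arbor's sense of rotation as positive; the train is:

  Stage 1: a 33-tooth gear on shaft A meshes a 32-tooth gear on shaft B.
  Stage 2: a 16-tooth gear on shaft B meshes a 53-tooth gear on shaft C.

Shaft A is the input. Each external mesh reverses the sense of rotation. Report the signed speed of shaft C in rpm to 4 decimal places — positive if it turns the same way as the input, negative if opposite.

Stage 1 [33T→32T]: ω = 1229.0000×33/32 = 1267.4062 rpm, dir flips to −; running = −1267.4062
Stage 2 [16T→53T]: ω = 1267.4062×16/53 = 382.6132 rpm, dir flips to +; running = +382.6132

+382.6132 rpm (same as input, |ω| = 382.6132 rpm)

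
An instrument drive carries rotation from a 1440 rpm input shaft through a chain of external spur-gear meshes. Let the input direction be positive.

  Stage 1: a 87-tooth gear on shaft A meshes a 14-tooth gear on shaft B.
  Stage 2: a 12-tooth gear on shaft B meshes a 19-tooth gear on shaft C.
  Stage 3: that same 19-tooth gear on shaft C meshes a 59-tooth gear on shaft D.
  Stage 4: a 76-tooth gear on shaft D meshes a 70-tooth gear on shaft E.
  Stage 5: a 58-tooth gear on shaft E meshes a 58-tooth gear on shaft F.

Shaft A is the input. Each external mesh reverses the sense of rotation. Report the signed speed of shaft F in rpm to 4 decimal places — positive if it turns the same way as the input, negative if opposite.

Stage 1 [87T→14T]: ω = 1440.0000×87/14 = 8948.5714 rpm, dir flips to −; running = −8948.5714
Stage 2 [12T→19T]: ω = 8948.5714×12/19 = 5651.7293 rpm, dir flips to +; running = +5651.7293
Stage 3 [19T→59T]: ω = 5651.7293×19/59 = 1820.0484 rpm, dir flips to −; running = −1820.0484
Stage 4 [76T→70T]: ω = 1820.0484×76/70 = 1976.0526 rpm, dir flips to +; running = +1976.0526
Stage 5 [58T→58T]: ω = 1976.0526×58/58 = 1976.0526 rpm, dir flips to −; running = −1976.0526

-1976.0526 rpm (opposite to input, |ω| = 1976.0526 rpm)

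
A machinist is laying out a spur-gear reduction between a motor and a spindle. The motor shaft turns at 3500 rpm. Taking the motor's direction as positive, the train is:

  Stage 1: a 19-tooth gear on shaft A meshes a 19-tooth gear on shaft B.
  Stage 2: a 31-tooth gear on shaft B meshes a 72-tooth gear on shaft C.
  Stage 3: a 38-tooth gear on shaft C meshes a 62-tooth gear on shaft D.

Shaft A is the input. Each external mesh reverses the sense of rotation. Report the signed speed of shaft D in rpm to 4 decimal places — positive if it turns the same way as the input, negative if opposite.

-923.6111 rpm (opposite to input, |ω| = 923.6111 rpm)

Stage 1 [19T→19T]: ω = 3500.0000×19/19 = 3500.0000 rpm, dir flips to −; running = −3500.0000
Stage 2 [31T→72T]: ω = 3500.0000×31/72 = 1506.9444 rpm, dir flips to +; running = +1506.9444
Stage 3 [38T→62T]: ω = 1506.9444×38/62 = 923.6111 rpm, dir flips to −; running = −923.6111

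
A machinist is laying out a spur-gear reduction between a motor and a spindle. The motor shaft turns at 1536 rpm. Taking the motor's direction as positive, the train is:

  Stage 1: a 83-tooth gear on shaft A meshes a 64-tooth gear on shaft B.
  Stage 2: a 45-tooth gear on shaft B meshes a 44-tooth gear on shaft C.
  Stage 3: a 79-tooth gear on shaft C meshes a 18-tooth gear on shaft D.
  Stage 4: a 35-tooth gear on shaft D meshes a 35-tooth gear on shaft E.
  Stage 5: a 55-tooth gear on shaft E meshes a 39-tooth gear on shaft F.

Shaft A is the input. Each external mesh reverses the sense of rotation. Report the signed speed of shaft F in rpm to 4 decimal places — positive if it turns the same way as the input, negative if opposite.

-12609.6154 rpm (opposite to input, |ω| = 12609.6154 rpm)

Stage 1 [83T→64T]: ω = 1536.0000×83/64 = 1992.0000 rpm, dir flips to −; running = −1992.0000
Stage 2 [45T→44T]: ω = 1992.0000×45/44 = 2037.2727 rpm, dir flips to +; running = +2037.2727
Stage 3 [79T→18T]: ω = 2037.2727×79/18 = 8941.3636 rpm, dir flips to −; running = −8941.3636
Stage 4 [35T→35T]: ω = 8941.3636×35/35 = 8941.3636 rpm, dir flips to +; running = +8941.3636
Stage 5 [55T→39T]: ω = 8941.3636×55/39 = 12609.6154 rpm, dir flips to −; running = −12609.6154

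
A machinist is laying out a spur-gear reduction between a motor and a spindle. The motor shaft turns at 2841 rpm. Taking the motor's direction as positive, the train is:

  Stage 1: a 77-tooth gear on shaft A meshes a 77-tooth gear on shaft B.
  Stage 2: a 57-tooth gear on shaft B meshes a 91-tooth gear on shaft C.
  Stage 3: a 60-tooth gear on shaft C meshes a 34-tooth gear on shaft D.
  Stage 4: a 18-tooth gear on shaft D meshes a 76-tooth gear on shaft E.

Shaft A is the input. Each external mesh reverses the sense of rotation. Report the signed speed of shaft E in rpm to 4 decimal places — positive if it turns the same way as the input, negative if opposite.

+743.7654 rpm (same as input, |ω| = 743.7654 rpm)

Stage 1 [77T→77T]: ω = 2841.0000×77/77 = 2841.0000 rpm, dir flips to −; running = −2841.0000
Stage 2 [57T→91T]: ω = 2841.0000×57/91 = 1779.5275 rpm, dir flips to +; running = +1779.5275
Stage 3 [60T→34T]: ω = 1779.5275×60/34 = 3140.3426 rpm, dir flips to −; running = −3140.3426
Stage 4 [18T→76T]: ω = 3140.3426×18/76 = 743.7654 rpm, dir flips to +; running = +743.7654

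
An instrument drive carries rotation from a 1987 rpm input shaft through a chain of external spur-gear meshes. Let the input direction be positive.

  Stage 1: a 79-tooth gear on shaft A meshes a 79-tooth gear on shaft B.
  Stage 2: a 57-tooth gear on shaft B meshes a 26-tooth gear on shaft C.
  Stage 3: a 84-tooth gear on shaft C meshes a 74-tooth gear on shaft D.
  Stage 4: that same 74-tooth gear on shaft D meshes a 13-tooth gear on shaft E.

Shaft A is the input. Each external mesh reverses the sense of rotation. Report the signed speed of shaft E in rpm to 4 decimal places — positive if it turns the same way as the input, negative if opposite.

Stage 1 [79T→79T]: ω = 1987.0000×79/79 = 1987.0000 rpm, dir flips to −; running = −1987.0000
Stage 2 [57T→26T]: ω = 1987.0000×57/26 = 4356.1154 rpm, dir flips to +; running = +4356.1154
Stage 3 [84T→74T]: ω = 4356.1154×84/74 = 4944.7796 rpm, dir flips to −; running = −4944.7796
Stage 4 [74T→13T]: ω = 4944.7796×74/13 = 28147.2071 rpm, dir flips to +; running = +28147.2071

+28147.2071 rpm (same as input, |ω| = 28147.2071 rpm)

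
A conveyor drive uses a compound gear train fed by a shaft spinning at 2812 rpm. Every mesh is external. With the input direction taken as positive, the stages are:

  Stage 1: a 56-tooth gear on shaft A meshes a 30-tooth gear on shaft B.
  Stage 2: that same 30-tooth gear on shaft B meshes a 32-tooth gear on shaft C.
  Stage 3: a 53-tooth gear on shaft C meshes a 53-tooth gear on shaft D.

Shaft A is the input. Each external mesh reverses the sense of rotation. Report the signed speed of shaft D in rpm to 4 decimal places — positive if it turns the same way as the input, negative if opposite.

Stage 1 [56T→30T]: ω = 2812.0000×56/30 = 5249.0667 rpm, dir flips to −; running = −5249.0667
Stage 2 [30T→32T]: ω = 5249.0667×30/32 = 4921.0000 rpm, dir flips to +; running = +4921.0000
Stage 3 [53T→53T]: ω = 4921.0000×53/53 = 4921.0000 rpm, dir flips to −; running = −4921.0000

-4921.0000 rpm (opposite to input, |ω| = 4921.0000 rpm)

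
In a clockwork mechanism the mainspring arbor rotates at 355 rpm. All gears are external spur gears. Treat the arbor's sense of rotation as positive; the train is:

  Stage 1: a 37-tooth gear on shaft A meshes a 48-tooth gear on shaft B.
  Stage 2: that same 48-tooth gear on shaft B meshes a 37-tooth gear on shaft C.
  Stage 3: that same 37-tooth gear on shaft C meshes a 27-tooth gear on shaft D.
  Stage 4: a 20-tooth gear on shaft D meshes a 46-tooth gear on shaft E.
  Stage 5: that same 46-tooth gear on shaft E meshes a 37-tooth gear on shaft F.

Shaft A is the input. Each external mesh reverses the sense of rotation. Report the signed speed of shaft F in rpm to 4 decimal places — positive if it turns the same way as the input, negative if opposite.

-262.9630 rpm (opposite to input, |ω| = 262.9630 rpm)

Stage 1 [37T→48T]: ω = 355.0000×37/48 = 273.6458 rpm, dir flips to −; running = −273.6458
Stage 2 [48T→37T]: ω = 273.6458×48/37 = 355.0000 rpm, dir flips to +; running = +355.0000
Stage 3 [37T→27T]: ω = 355.0000×37/27 = 486.4815 rpm, dir flips to −; running = −486.4815
Stage 4 [20T→46T]: ω = 486.4815×20/46 = 211.5137 rpm, dir flips to +; running = +211.5137
Stage 5 [46T→37T]: ω = 211.5137×46/37 = 262.9630 rpm, dir flips to −; running = −262.9630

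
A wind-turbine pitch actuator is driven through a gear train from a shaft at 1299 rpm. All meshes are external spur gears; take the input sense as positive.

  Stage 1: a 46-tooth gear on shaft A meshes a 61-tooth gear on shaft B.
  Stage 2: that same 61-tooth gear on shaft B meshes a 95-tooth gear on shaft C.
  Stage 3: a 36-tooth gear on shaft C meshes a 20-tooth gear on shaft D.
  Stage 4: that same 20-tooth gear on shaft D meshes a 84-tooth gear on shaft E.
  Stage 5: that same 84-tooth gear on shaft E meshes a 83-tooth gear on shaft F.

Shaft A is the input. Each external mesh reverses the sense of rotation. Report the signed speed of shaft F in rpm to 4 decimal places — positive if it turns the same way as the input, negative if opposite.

-272.8147 rpm (opposite to input, |ω| = 272.8147 rpm)

Stage 1 [46T→61T]: ω = 1299.0000×46/61 = 979.5738 rpm, dir flips to −; running = −979.5738
Stage 2 [61T→95T]: ω = 979.5738×61/95 = 628.9895 rpm, dir flips to +; running = +628.9895
Stage 3 [36T→20T]: ω = 628.9895×36/20 = 1132.1811 rpm, dir flips to −; running = −1132.1811
Stage 4 [20T→84T]: ω = 1132.1811×20/84 = 269.5669 rpm, dir flips to +; running = +269.5669
Stage 5 [84T→83T]: ω = 269.5669×84/83 = 272.8147 rpm, dir flips to −; running = −272.8147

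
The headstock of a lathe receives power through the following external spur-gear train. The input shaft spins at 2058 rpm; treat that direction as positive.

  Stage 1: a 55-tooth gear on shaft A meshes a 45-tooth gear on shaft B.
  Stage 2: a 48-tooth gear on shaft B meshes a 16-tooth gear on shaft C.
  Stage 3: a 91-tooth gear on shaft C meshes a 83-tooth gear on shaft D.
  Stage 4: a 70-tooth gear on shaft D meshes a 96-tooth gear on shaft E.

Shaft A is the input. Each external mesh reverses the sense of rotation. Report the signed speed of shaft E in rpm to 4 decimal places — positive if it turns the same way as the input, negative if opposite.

+6032.6330 rpm (same as input, |ω| = 6032.6330 rpm)

Stage 1 [55T→45T]: ω = 2058.0000×55/45 = 2515.3333 rpm, dir flips to −; running = −2515.3333
Stage 2 [48T→16T]: ω = 2515.3333×48/16 = 7546.0000 rpm, dir flips to +; running = +7546.0000
Stage 3 [91T→83T]: ω = 7546.0000×91/83 = 8273.3253 rpm, dir flips to −; running = −8273.3253
Stage 4 [70T→96T]: ω = 8273.3253×70/96 = 6032.6330 rpm, dir flips to +; running = +6032.6330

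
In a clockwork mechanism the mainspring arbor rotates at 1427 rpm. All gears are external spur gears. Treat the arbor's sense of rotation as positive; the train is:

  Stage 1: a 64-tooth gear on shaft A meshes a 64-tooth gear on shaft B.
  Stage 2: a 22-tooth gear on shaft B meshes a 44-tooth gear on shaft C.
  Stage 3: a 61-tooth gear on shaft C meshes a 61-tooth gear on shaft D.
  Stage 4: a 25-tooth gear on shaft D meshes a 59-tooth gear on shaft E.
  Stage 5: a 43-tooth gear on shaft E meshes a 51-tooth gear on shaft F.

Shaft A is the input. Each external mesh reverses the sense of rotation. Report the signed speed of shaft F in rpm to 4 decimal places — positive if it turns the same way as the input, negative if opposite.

Stage 1 [64T→64T]: ω = 1427.0000×64/64 = 1427.0000 rpm, dir flips to −; running = −1427.0000
Stage 2 [22T→44T]: ω = 1427.0000×22/44 = 713.5000 rpm, dir flips to +; running = +713.5000
Stage 3 [61T→61T]: ω = 713.5000×61/61 = 713.5000 rpm, dir flips to −; running = −713.5000
Stage 4 [25T→59T]: ω = 713.5000×25/59 = 302.3305 rpm, dir flips to +; running = +302.3305
Stage 5 [43T→51T]: ω = 302.3305×43/51 = 254.9061 rpm, dir flips to −; running = −254.9061

-254.9061 rpm (opposite to input, |ω| = 254.9061 rpm)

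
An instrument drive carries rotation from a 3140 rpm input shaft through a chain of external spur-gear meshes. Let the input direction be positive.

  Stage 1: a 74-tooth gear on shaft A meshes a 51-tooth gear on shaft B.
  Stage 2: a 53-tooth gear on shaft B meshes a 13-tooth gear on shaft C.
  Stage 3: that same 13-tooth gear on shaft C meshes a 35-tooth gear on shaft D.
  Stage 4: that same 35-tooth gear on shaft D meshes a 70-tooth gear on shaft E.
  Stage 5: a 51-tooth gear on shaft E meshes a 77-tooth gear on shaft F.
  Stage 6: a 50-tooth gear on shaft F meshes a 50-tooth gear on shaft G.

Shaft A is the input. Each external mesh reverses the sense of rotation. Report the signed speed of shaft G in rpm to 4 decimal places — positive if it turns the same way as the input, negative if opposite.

Stage 1 [74T→51T]: ω = 3140.0000×74/51 = 4556.0784 rpm, dir flips to −; running = −4556.0784
Stage 2 [53T→13T]: ω = 4556.0784×53/13 = 18574.7813 rpm, dir flips to +; running = +18574.7813
Stage 3 [13T→35T]: ω = 18574.7813×13/35 = 6899.2045 rpm, dir flips to −; running = −6899.2045
Stage 4 [35T→70T]: ω = 6899.2045×35/70 = 3449.6022 rpm, dir flips to +; running = +3449.6022
Stage 5 [51T→77T]: ω = 3449.6022×51/77 = 2284.8015 rpm, dir flips to −; running = −2284.8015
Stage 6 [50T→50T]: ω = 2284.8015×50/50 = 2284.8015 rpm, dir flips to +; running = +2284.8015

+2284.8015 rpm (same as input, |ω| = 2284.8015 rpm)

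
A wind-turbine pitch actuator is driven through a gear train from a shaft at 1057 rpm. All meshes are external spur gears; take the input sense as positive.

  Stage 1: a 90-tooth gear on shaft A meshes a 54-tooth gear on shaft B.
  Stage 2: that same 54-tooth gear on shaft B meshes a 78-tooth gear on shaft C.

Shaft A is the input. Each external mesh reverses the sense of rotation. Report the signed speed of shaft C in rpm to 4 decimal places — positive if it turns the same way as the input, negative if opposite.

+1219.6154 rpm (same as input, |ω| = 1219.6154 rpm)

Stage 1 [90T→54T]: ω = 1057.0000×90/54 = 1761.6667 rpm, dir flips to −; running = −1761.6667
Stage 2 [54T→78T]: ω = 1761.6667×54/78 = 1219.6154 rpm, dir flips to +; running = +1219.6154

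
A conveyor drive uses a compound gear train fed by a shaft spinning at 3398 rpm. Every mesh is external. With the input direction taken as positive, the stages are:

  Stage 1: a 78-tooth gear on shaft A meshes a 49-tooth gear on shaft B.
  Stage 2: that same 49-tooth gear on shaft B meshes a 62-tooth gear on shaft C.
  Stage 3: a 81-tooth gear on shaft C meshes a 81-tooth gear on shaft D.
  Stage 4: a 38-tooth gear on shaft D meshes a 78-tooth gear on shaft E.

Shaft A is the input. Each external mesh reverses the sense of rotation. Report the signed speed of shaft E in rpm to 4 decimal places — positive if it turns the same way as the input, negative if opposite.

+2082.6452 rpm (same as input, |ω| = 2082.6452 rpm)

Stage 1 [78T→49T]: ω = 3398.0000×78/49 = 5409.0612 rpm, dir flips to −; running = −5409.0612
Stage 2 [49T→62T]: ω = 5409.0612×49/62 = 4274.9032 rpm, dir flips to +; running = +4274.9032
Stage 3 [81T→81T]: ω = 4274.9032×81/81 = 4274.9032 rpm, dir flips to −; running = −4274.9032
Stage 4 [38T→78T]: ω = 4274.9032×38/78 = 2082.6452 rpm, dir flips to +; running = +2082.6452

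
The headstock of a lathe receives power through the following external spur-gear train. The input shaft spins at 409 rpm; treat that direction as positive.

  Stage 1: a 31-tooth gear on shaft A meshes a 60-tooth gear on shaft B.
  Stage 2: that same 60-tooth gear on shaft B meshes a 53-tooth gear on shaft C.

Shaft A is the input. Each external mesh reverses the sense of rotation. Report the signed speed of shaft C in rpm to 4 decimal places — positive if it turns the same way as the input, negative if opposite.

Stage 1 [31T→60T]: ω = 409.0000×31/60 = 211.3167 rpm, dir flips to −; running = −211.3167
Stage 2 [60T→53T]: ω = 211.3167×60/53 = 239.2264 rpm, dir flips to +; running = +239.2264

+239.2264 rpm (same as input, |ω| = 239.2264 rpm)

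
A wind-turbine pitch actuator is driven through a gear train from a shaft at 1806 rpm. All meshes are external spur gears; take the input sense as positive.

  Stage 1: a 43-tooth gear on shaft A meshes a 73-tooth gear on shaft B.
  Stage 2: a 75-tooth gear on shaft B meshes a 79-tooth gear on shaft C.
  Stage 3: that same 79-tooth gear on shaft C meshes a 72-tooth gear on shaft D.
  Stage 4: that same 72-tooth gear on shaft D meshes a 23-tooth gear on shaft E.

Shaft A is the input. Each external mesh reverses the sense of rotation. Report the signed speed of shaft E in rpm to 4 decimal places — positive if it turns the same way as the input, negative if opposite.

Stage 1 [43T→73T]: ω = 1806.0000×43/73 = 1063.8082 rpm, dir flips to −; running = −1063.8082
Stage 2 [75T→79T]: ω = 1063.8082×75/79 = 1009.9445 rpm, dir flips to +; running = +1009.9445
Stage 3 [79T→72T]: ω = 1009.9445×79/72 = 1108.1336 rpm, dir flips to −; running = −1108.1336
Stage 4 [72T→23T]: ω = 1108.1336×72/23 = 3468.9398 rpm, dir flips to +; running = +3468.9398

+3468.9398 rpm (same as input, |ω| = 3468.9398 rpm)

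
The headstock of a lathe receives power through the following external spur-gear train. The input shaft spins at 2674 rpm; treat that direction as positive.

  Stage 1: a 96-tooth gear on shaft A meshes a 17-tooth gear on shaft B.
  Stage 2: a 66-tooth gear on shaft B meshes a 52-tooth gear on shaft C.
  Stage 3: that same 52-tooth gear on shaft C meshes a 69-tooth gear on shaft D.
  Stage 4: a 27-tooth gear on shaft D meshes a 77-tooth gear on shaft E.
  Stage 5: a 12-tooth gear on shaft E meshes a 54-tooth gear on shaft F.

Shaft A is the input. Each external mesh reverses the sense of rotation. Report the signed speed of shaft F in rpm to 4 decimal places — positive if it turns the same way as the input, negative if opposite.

Stage 1 [96T→17T]: ω = 2674.0000×96/17 = 15100.2353 rpm, dir flips to −; running = −15100.2353
Stage 2 [66T→52T]: ω = 15100.2353×66/52 = 19165.6833 rpm, dir flips to +; running = +19165.6833
Stage 3 [52T→69T]: ω = 19165.6833×52/69 = 14443.7033 rpm, dir flips to −; running = −14443.7033
Stage 4 [27T→77T]: ω = 14443.7033×27/77 = 5064.6752 rpm, dir flips to +; running = +5064.6752
Stage 5 [12T→54T]: ω = 5064.6752×12/54 = 1125.4834 rpm, dir flips to −; running = −1125.4834

-1125.4834 rpm (opposite to input, |ω| = 1125.4834 rpm)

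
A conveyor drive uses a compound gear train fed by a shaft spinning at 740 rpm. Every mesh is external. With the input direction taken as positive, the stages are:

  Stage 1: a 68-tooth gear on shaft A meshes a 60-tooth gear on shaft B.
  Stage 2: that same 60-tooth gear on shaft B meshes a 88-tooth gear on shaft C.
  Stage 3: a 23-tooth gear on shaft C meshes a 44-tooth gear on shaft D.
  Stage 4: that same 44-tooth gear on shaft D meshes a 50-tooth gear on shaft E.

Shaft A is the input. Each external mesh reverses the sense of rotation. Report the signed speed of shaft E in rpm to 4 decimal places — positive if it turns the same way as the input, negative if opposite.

Stage 1 [68T→60T]: ω = 740.0000×68/60 = 838.6667 rpm, dir flips to −; running = −838.6667
Stage 2 [60T→88T]: ω = 838.6667×60/88 = 571.8182 rpm, dir flips to +; running = +571.8182
Stage 3 [23T→44T]: ω = 571.8182×23/44 = 298.9050 rpm, dir flips to −; running = −298.9050
Stage 4 [44T→50T]: ω = 298.9050×44/50 = 263.0364 rpm, dir flips to +; running = +263.0364

+263.0364 rpm (same as input, |ω| = 263.0364 rpm)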